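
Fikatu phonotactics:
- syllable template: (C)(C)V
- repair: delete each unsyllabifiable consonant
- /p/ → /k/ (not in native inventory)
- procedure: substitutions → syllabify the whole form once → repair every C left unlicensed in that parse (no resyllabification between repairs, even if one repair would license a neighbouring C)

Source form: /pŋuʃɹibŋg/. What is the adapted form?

Substitution: /p/ → /k/, giving /kŋuʃɹibŋg/.
The consonants /b/, /ŋ/, /g/ cannot be parsed into a legal (C)(C)V syllable (no codas are permitted; onsets may contain at most 2 consonants).
Each unlicensed consonant is deleted: /b/, /ŋ/, /g/.

kŋuʃɹi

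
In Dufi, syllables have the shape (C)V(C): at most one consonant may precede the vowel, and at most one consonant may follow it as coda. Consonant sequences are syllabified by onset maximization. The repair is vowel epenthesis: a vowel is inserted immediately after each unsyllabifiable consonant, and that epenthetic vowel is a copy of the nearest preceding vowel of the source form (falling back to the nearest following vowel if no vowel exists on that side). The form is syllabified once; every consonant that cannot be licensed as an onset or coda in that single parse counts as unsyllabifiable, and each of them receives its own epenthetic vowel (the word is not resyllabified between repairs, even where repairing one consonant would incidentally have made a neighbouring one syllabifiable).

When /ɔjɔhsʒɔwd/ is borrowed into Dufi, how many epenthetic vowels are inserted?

The unsyllabifiable consonants are /s/, /d/; each receives one epenthetic vowel.

2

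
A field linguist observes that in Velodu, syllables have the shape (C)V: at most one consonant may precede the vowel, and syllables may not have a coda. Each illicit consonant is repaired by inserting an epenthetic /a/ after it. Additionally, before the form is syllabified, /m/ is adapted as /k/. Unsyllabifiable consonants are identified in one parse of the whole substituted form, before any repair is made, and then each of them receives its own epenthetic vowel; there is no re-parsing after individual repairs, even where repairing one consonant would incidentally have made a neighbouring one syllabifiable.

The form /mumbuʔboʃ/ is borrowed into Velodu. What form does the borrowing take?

Substitution: /m/ → /k/, giving /kukbuʔboʃ/.
The consonants /k/, /ʔ/, /ʃ/ cannot be parsed into a legal (C)V syllable (no codas are permitted; onsets are limited to one consonant).
Each unlicensed consonant becomes the onset of a new syllable: /k/ → /ka/, /ʔ/ → /ʔa/, /ʃ/ → /ʃa/.

kukabuʔaboʃa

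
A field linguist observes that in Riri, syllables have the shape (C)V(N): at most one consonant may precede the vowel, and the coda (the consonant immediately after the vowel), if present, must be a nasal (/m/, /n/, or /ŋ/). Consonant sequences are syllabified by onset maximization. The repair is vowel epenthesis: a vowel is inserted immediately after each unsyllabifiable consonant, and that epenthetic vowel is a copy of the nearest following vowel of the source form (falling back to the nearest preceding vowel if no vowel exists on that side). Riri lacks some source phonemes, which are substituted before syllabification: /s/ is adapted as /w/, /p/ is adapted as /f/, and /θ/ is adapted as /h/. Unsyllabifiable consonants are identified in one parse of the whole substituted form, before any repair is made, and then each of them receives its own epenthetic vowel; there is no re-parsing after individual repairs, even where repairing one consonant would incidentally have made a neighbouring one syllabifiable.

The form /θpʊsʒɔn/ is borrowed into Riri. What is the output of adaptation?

Substitution: /θ/ → /h/, /p/ → /f/, /s/ → /w/, giving /hfʊwʒɔn/.
Under (C)V(N), the unsyllabifiable consonants are /h/, /w/ (only a nasal (/m/, /n/, or /ŋ/) is licensed in coda position; onsets are limited to one consonant).
Epenthesis after each stranded consonant: /h/ → /hʊ/, /w/ → /wɔ/.

hʊfʊwɔʒɔn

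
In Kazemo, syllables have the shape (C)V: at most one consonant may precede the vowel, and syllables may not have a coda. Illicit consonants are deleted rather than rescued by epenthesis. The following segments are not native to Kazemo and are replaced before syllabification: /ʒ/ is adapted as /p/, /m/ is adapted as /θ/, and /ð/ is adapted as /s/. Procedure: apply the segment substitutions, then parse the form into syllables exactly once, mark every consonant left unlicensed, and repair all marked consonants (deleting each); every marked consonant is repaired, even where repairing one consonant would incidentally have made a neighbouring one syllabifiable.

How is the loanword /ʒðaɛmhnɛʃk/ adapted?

Substitution: /ʒ/ → /p/, /ð/ → /s/, /m/ → /θ/, giving /psaɛθhnɛʃk/.
Syllabifying with onset maximization leaves /p/, /θ/, /h/, /ʃ/, /k/ stranded (no codas are permitted; onsets are limited to one consonant).
Deletion applies to /p/, /θ/, /h/, /ʃ/, /k/.

saɛnɛ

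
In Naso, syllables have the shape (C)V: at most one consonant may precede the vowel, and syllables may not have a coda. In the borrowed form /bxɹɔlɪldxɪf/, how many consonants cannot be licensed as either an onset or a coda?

5

Syllabifying with onset maximization leaves /b/, /x/, /l/, /d/, /f/ stranded (no codas are permitted; onsets are limited to one consonant).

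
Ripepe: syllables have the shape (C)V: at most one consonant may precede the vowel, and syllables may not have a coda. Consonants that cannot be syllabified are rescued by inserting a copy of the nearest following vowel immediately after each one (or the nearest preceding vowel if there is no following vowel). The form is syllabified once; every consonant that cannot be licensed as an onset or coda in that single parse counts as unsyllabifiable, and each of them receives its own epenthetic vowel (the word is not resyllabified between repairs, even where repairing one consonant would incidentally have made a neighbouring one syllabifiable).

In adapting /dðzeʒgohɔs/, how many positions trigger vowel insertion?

4

The unsyllabifiable consonants are /d/, /ð/, /ʒ/, /s/; each receives one epenthetic vowel.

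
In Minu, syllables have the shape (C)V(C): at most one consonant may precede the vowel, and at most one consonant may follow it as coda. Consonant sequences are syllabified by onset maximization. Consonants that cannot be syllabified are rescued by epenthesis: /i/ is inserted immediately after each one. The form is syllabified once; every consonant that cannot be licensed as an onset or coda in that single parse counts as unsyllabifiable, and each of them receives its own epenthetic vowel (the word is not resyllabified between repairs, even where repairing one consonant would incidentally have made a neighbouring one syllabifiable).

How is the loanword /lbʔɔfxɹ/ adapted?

libiʔɔfxiɹi

Syllabifying with onset maximization leaves /l/, /b/, /x/, /ɹ/ stranded (at most one coda consonant is licensed; onsets are limited to one consonant).
Epenthesis after each stranded consonant: /l/ → /li/, /b/ → /bi/, /x/ → /xi/, /ɹ/ → /ɹi/.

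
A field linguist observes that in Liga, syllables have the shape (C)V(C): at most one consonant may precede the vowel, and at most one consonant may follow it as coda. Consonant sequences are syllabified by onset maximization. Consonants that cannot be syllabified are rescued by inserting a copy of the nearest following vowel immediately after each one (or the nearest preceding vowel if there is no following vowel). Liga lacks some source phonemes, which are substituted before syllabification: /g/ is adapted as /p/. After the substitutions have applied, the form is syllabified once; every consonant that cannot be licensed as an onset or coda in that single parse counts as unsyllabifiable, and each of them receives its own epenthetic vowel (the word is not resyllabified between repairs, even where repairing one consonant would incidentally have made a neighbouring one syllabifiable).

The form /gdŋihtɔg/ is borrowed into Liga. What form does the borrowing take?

pidiŋihtɔp

Substitution: /g/ → /p/, giving /pdŋihtɔp/.
Under (C)V(C), the unsyllabifiable consonants are /p/, /d/ (at most one coda consonant is licensed; onsets are limited to one consonant).
Each unlicensed consonant becomes the onset of a new syllable: /p/ → /pi/, /d/ → /di/.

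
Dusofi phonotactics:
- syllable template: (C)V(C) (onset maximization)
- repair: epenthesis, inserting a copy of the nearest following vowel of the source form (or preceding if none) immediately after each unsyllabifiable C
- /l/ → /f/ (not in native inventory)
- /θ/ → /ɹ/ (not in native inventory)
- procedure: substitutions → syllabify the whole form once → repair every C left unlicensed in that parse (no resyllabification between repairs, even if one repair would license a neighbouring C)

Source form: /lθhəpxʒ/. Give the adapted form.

Substitution: /l/ → /f/, /θ/ → /ɹ/, giving /fɹhəpxʒ/.
Under (C)V(C), the unsyllabifiable consonants are /f/, /ɹ/, /x/, /ʒ/ (at most one coda consonant is licensed; onsets are limited to one consonant).
Each unlicensed consonant becomes the onset of a new syllable: /f/ → /fə/, /ɹ/ → /ɹə/, /x/ → /xə/, /ʒ/ → /ʒə/.

fəɹəhəpxəʒə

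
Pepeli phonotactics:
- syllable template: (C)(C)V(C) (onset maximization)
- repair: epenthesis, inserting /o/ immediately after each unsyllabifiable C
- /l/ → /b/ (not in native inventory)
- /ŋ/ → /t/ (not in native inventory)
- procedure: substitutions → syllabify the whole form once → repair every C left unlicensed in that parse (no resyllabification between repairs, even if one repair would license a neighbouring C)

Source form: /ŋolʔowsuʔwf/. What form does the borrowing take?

Substitution: /ŋ/ → /t/, /l/ → /b/, giving /tobʔowsuʔwf/.
The consonants /w/, /f/ cannot be parsed into a legal (C)(C)V(C) syllable (at most one coda consonant is licensed; onsets may contain at most 2 consonants).
Inserting the epenthetic vowel yields /w/ → /wo/, /f/ → /fo/.

tobʔowsuʔwofo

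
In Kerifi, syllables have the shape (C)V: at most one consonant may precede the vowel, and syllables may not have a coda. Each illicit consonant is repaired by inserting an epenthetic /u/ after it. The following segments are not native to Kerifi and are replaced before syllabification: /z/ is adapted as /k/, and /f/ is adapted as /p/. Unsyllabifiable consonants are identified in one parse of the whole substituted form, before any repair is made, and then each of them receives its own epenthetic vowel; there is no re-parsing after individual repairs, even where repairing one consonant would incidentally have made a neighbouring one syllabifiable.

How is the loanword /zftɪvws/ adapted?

Substitution: /z/ → /k/, /f/ → /p/, giving /kptɪvws/.
The consonants /k/, /p/, /v/, /w/, /s/ cannot be parsed into a legal (C)V syllable (no codas are permitted; onsets are limited to one consonant).
Each unlicensed consonant becomes the onset of a new syllable: /k/ → /ku/, /p/ → /pu/, /v/ → /vu/, /w/ → /wu/, /s/ → /su/.

kuputɪvuwusu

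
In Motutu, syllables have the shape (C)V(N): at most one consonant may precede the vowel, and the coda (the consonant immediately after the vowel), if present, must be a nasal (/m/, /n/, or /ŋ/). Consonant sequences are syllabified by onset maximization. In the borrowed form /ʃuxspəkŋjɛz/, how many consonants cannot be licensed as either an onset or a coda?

5

The consonants /x/, /s/, /k/, /ŋ/, /z/ cannot be parsed into a legal (C)V(N) syllable (only a nasal (/m/, /n/, or /ŋ/) is licensed in coda position; onsets are limited to one consonant).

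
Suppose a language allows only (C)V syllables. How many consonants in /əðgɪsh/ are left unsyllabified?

Syllabifying with onset maximization leaves /ð/, /s/, /h/ stranded (no codas are permitted; onsets are limited to one consonant).

3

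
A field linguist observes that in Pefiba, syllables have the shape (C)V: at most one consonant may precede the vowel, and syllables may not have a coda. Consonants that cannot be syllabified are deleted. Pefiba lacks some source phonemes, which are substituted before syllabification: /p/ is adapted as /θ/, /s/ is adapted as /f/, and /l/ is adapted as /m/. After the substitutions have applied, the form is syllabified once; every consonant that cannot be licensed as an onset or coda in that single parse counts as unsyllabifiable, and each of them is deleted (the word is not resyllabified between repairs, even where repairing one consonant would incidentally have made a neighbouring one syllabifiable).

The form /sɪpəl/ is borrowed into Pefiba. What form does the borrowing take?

Substitution: /s/ → /f/, /p/ → /θ/, /l/ → /m/, giving /fɪθəm/.
Syllabifying with onset maximization leaves /m/ stranded (no codas are permitted; onsets are limited to one consonant).
Deleting the stranded consonants removes /m/.

fɪθə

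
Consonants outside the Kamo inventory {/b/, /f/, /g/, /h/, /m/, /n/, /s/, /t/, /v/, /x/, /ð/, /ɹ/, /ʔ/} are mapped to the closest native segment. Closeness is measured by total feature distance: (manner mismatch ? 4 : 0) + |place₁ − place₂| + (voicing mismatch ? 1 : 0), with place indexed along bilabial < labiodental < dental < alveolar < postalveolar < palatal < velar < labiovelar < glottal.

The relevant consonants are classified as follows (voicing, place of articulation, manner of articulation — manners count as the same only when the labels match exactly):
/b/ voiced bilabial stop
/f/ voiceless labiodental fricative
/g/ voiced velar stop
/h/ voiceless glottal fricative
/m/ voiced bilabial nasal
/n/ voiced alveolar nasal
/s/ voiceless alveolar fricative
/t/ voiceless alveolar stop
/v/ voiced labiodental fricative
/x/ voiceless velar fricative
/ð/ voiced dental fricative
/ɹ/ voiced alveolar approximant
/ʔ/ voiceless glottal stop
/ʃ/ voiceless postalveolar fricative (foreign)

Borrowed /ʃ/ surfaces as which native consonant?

s

/s/ is closest: same manner (fricative), place distance 1 (postalveolar→alveolar), same voicing; total 1. Next closest is /x/ at distance 2.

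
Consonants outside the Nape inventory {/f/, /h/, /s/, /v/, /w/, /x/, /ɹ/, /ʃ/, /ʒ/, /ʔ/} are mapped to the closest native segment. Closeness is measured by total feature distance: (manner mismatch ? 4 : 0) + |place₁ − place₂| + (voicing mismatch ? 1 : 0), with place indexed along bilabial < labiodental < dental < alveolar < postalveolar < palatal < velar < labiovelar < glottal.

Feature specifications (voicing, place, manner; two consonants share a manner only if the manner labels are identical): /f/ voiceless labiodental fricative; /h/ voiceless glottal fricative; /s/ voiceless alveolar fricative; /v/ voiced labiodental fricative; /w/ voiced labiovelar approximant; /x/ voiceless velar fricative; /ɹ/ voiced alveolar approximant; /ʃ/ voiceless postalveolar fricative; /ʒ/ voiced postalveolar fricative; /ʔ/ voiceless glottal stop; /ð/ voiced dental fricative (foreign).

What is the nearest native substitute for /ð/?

v

/v/ is closest: same manner (fricative), place distance 1 (dental→labiodental), same voicing; total 1. Next closest is /f/ at distance 2.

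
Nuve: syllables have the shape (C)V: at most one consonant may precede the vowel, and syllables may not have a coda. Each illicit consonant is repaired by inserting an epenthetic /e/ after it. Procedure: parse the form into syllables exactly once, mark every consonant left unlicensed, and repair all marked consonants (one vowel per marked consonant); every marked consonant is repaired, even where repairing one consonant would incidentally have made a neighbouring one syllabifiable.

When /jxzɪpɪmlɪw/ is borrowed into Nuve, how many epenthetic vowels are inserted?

The unsyllabifiable consonants are /j/, /x/, /m/, /w/; each receives one epenthetic vowel.

4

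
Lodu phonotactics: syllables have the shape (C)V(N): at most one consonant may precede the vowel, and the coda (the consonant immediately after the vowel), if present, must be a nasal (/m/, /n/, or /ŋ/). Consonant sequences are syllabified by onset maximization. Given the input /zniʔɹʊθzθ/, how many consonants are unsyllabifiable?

5

Under (C)V(N), the unsyllabifiable consonants are /z/, /ʔ/, /θ/, /z/, /θ/ (only a nasal (/m/, /n/, or /ŋ/) is licensed in coda position; onsets are limited to one consonant).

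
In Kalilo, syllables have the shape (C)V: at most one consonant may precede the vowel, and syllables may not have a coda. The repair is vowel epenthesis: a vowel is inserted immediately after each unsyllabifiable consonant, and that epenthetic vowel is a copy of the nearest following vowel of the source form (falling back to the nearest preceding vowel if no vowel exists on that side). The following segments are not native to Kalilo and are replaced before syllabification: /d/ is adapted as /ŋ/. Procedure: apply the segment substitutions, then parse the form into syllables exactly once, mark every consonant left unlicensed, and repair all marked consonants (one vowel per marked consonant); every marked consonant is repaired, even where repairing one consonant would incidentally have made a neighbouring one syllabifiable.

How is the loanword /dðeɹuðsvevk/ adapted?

ŋeðeɹuðeseveveke

Substitution: /d/ → /ŋ/, giving /ŋðeɹuðsvevk/.
Under (C)V, the unsyllabifiable consonants are /ŋ/, /ð/, /s/, /v/, /k/ (no codas are permitted; onsets are limited to one consonant).
Epenthesis after each stranded consonant: /ŋ/ → /ŋe/, /ð/ → /ðe/, /s/ → /se/, /v/ → /ve/, /k/ → /ke/.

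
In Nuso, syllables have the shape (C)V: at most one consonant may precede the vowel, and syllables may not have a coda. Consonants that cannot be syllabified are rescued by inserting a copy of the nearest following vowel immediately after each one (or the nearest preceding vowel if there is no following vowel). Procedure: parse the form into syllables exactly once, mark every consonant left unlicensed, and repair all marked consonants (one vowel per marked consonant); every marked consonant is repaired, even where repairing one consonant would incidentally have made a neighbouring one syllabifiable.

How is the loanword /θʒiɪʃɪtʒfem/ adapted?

θiʒiɪʃɪteʒefeme

Under (C)V, the unsyllabifiable consonants are /θ/, /t/, /ʒ/, /m/ (no codas are permitted; onsets are limited to one consonant).
Epenthesis after each stranded consonant: /θ/ → /θi/, /t/ → /te/, /ʒ/ → /ʒe/, /m/ → /me/.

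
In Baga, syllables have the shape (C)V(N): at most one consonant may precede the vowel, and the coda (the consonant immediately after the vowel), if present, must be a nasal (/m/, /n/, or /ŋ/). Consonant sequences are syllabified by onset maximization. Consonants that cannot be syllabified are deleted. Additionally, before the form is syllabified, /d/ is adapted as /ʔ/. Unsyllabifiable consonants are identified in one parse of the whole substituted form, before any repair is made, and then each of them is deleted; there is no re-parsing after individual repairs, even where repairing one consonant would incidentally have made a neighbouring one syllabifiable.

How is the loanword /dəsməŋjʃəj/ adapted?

ʔəməŋʃə

Substitution: /d/ → /ʔ/, giving /ʔəsməŋjʃəj/.
Under (C)V(N), the unsyllabifiable consonants are /s/, /j/, /j/ (only a nasal (/m/, /n/, or /ŋ/) is licensed in coda position; onsets are limited to one consonant).
Deleting the stranded consonants removes /s/, /j/, /j/.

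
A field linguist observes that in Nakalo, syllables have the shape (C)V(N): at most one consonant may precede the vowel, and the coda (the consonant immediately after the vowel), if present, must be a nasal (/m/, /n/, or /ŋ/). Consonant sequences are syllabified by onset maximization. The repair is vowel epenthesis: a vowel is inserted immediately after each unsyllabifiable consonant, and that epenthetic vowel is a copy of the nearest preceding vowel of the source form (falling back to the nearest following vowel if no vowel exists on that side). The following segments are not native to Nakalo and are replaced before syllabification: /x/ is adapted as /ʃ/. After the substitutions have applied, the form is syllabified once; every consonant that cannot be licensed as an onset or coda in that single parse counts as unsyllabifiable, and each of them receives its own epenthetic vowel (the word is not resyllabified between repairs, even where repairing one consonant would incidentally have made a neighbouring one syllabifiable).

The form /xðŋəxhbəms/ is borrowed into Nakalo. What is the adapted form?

ʃəðəŋəʃəhəbəmsə

Substitution: /x/ → /ʃ/, giving /ʃðŋəʃhbəms/.
The consonants /ʃ/, /ð/, /ʃ/, /h/, /s/ cannot be parsed into a legal (C)V(N) syllable (only a nasal (/m/, /n/, or /ŋ/) is licensed in coda position; onsets are limited to one consonant).
Inserting the epenthetic vowel yields /ʃ/ → /ʃə/, /ð/ → /ðə/, /ʃ/ → /ʃə/, /h/ → /hə/, /s/ → /sə/.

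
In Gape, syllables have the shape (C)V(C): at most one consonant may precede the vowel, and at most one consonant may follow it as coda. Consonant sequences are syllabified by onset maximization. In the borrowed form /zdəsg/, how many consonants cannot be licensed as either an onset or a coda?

2

Syllabifying with onset maximization leaves /z/, /g/ stranded (at most one coda consonant is licensed; onsets are limited to one consonant).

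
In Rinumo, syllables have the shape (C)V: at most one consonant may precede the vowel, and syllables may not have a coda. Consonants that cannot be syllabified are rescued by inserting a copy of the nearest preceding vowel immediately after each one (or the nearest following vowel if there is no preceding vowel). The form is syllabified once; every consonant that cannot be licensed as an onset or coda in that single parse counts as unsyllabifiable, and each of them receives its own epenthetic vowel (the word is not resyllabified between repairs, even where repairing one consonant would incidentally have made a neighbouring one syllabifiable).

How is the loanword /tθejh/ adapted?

teθejehe

The consonants /t/, /j/, /h/ cannot be parsed into a legal (C)V syllable (no codas are permitted; onsets are limited to one consonant).
Each unlicensed consonant becomes the onset of a new syllable: /t/ → /te/, /j/ → /je/, /h/ → /he/.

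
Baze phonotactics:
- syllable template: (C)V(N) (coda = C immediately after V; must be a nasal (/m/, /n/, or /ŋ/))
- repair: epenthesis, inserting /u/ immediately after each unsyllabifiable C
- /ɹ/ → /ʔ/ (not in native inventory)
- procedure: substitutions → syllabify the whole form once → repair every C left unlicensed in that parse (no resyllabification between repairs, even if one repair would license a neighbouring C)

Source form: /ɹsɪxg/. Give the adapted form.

Substitution: /ɹ/ → /ʔ/, giving /ʔsɪxg/.
The consonants /ʔ/, /x/, /g/ cannot be parsed into a legal (C)V(N) syllable (only a nasal (/m/, /n/, or /ŋ/) is licensed in coda position; onsets are limited to one consonant).
Epenthesis after each stranded consonant: /ʔ/ → /ʔu/, /x/ → /xu/, /g/ → /gu/.

ʔusɪxugu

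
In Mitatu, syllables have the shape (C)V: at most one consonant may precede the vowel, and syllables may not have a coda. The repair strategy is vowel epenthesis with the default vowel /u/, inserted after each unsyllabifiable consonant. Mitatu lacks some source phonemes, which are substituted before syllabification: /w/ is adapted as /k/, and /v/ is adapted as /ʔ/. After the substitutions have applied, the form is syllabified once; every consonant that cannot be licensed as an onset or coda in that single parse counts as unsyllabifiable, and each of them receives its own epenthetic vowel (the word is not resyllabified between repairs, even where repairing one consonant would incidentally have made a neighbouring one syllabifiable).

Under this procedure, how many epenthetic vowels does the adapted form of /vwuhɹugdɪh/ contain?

After substitution the input is /ʔkuhɹugdɪh/.
The unsyllabifiable consonants are /ʔ/, /h/, /g/, /h/; each receives one epenthetic vowel.

4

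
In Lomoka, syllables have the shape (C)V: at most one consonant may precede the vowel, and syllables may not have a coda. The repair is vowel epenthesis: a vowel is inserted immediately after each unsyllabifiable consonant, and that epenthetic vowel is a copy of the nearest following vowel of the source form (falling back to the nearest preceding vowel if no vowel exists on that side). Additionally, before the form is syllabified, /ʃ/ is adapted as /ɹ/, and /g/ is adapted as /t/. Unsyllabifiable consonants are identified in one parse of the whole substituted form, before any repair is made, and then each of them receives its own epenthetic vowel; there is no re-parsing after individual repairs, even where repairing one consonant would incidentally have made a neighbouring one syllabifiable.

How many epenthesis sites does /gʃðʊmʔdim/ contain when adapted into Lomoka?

After substitution the input is /tɹðʊmʔdim/.
The unsyllabifiable consonants are /t/, /ɹ/, /m/, /ʔ/, /m/; each receives one epenthetic vowel.

5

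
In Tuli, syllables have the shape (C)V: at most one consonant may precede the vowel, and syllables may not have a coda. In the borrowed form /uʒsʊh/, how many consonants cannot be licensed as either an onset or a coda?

2

Under (C)V, the unsyllabifiable consonants are /ʒ/, /h/ (no codas are permitted; onsets are limited to one consonant).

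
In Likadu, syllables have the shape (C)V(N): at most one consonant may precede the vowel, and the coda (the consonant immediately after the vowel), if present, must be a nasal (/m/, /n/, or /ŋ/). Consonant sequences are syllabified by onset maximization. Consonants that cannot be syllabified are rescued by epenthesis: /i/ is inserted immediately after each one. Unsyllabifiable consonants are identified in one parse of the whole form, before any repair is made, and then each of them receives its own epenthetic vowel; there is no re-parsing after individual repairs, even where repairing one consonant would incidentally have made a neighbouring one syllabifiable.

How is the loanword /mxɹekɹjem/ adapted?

mixiɹekiɹijem

The consonants /m/, /x/, /k/, /ɹ/ cannot be parsed into a legal (C)V(N) syllable (only a nasal (/m/, /n/, or /ŋ/) is licensed in coda position; onsets are limited to one consonant).
Inserting the epenthetic vowel yields /m/ → /mi/, /x/ → /xi/, /k/ → /ki/, /ɹ/ → /ɹi/.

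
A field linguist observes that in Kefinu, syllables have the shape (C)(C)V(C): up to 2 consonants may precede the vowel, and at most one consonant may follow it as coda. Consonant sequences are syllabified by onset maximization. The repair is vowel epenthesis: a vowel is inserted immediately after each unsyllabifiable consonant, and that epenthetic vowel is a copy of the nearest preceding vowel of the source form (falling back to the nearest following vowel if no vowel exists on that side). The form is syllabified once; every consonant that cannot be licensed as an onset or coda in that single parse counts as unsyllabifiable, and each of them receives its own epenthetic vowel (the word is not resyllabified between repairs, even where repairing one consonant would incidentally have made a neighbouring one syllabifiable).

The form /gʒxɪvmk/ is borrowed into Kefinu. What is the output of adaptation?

The consonants /g/, /m/, /k/ cannot be parsed into a legal (C)(C)V(C) syllable (at most one coda consonant is licensed; onsets may contain at most 2 consonants).
Epenthesis after each stranded consonant: /g/ → /gɪ/, /m/ → /mɪ/, /k/ → /kɪ/.

gɪʒxɪvmɪkɪ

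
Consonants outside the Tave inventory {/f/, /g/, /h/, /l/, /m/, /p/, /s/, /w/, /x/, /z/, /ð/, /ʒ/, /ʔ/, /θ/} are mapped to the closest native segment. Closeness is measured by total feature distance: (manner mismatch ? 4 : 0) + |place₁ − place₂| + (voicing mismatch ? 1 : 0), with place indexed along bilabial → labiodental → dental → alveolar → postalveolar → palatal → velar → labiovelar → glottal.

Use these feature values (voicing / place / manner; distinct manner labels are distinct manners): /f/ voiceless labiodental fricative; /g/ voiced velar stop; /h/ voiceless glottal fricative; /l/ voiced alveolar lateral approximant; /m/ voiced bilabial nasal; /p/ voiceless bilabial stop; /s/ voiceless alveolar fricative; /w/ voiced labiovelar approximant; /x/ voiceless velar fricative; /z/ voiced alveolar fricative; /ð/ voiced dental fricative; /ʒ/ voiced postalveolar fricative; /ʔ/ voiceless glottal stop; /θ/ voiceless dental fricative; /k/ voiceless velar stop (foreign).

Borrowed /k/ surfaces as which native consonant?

/g/ is closest: same manner (stop), place distance 0 (velar→velar), voicing differs (+1); total 1. Next closest is /ʔ/ at distance 2.

g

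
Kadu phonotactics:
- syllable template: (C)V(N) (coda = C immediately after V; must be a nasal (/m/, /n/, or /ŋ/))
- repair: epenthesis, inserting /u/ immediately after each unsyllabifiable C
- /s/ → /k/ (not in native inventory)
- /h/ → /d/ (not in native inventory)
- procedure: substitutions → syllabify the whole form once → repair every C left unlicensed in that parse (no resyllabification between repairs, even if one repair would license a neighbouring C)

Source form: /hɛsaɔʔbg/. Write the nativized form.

Substitution: /h/ → /d/, /s/ → /k/, giving /dɛkaɔʔbg/.
Under (C)V(N), the unsyllabifiable consonants are /ʔ/, /b/, /g/ (only a nasal (/m/, /n/, or /ŋ/) is licensed in coda position; onsets are limited to one consonant).
Each unlicensed consonant becomes the onset of a new syllable: /ʔ/ → /ʔu/, /b/ → /bu/, /g/ → /gu/.

dɛkaɔʔubugu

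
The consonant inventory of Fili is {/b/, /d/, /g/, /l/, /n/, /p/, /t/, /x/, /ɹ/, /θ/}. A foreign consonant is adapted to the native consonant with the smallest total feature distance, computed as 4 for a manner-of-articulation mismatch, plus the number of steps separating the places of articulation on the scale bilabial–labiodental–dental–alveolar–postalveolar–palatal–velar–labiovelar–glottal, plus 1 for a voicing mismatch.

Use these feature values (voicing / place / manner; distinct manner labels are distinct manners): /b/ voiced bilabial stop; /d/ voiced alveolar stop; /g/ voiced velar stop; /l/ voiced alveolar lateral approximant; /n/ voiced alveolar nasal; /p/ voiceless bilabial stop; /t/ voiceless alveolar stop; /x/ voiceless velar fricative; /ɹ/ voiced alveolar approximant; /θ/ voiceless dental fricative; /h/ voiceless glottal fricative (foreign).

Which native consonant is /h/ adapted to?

/x/ is closest: same manner (fricative), place distance 2 (glottal→velar), same voicing; total 2. Next closest is /θ/ at distance 6.

x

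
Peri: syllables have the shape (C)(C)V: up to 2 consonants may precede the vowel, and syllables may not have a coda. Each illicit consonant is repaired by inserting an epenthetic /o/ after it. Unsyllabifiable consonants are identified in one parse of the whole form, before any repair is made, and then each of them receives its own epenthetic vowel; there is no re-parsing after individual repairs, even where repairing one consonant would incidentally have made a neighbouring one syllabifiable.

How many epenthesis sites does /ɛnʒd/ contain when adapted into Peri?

The unsyllabifiable consonants are /n/, /ʒ/, /d/; each receives one epenthetic vowel.

3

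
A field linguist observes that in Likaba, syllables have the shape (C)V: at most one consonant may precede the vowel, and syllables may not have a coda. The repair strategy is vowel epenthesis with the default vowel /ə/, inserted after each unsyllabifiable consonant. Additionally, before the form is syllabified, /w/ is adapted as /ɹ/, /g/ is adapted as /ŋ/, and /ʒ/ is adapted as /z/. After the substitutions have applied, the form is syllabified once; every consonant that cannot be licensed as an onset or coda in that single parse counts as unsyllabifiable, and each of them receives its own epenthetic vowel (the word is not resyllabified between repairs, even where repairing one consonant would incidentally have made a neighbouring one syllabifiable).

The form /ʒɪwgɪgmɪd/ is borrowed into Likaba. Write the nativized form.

zɪɹəŋɪŋəmɪdə

Substitution: /ʒ/ → /z/, /w/ → /ɹ/, /g/ → /ŋ/, giving /zɪɹŋɪŋmɪd/.
The consonants /ɹ/, /ŋ/, /d/ cannot be parsed into a legal (C)V syllable (no codas are permitted; onsets are limited to one consonant).
Each unlicensed consonant becomes the onset of a new syllable: /ɹ/ → /ɹə/, /ŋ/ → /ŋə/, /d/ → /də/.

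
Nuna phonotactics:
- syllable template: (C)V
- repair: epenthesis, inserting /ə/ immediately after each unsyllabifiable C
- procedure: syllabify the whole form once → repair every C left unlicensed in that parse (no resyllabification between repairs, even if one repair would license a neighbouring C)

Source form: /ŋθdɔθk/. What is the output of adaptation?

Syllabifying with onset maximization leaves /ŋ/, /θ/, /θ/, /k/ stranded (no codas are permitted; onsets are limited to one consonant).
Epenthesis after each stranded consonant: /ŋ/ → /ŋə/, /θ/ → /θə/, /θ/ → /θə/, /k/ → /kə/.

ŋəθədɔθəkə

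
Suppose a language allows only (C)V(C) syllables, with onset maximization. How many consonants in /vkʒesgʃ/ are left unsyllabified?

The consonants /v/, /k/, /g/, /ʃ/ cannot be parsed into a legal (C)V(C) syllable (at most one coda consonant is licensed; onsets are limited to one consonant).

4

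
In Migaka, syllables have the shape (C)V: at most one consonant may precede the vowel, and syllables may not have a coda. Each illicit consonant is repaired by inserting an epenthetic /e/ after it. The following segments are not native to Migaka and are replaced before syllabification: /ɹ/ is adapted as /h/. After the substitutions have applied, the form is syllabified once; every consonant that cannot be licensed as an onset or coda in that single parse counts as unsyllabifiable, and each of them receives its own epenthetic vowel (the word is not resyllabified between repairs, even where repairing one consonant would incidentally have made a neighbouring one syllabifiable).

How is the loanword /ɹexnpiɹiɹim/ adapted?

Substitution: /ɹ/ → /h/, giving /hexnpihihim/.
Under (C)V, the unsyllabifiable consonants are /x/, /n/, /m/ (no codas are permitted; onsets are limited to one consonant).
Each unlicensed consonant becomes the onset of a new syllable: /x/ → /xe/, /n/ → /ne/, /m/ → /me/.

hexenepihihime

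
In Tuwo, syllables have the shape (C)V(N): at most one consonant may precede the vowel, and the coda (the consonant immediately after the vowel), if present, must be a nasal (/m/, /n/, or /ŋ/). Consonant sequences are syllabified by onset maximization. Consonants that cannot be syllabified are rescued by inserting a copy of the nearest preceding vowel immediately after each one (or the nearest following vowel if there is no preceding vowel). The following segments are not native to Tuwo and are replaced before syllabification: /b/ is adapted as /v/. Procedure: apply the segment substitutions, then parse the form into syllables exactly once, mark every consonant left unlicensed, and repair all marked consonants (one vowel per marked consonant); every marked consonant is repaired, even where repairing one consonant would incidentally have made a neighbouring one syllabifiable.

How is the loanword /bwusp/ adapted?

vuwusupu

Substitution: /b/ → /v/, giving /vwusp/.
Under (C)V(N), the unsyllabifiable consonants are /v/, /s/, /p/ (only a nasal (/m/, /n/, or /ŋ/) is licensed in coda position; onsets are limited to one consonant).
Each unlicensed consonant becomes the onset of a new syllable: /v/ → /vu/, /s/ → /su/, /p/ → /pu/.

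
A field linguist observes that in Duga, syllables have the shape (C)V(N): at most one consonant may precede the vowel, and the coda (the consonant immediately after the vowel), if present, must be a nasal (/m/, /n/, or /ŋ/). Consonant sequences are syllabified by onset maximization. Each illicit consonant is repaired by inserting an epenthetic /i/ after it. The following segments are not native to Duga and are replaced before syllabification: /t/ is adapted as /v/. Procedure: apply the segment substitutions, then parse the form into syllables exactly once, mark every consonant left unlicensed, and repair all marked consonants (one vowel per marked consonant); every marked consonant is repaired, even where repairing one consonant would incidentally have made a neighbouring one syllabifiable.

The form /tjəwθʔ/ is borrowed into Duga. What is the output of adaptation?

vijəwiθiʔi

Substitution: /t/ → /v/, giving /vjəwθʔ/.
Syllabifying with onset maximization leaves /v/, /w/, /θ/, /ʔ/ stranded (only a nasal (/m/, /n/, or /ŋ/) is licensed in coda position; onsets are limited to one consonant).
Each unlicensed consonant becomes the onset of a new syllable: /v/ → /vi/, /w/ → /wi/, /θ/ → /θi/, /ʔ/ → /ʔi/.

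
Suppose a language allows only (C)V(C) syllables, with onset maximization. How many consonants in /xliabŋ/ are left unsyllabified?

Syllabifying with onset maximization leaves /x/, /ŋ/ stranded (at most one coda consonant is licensed; onsets are limited to one consonant).

2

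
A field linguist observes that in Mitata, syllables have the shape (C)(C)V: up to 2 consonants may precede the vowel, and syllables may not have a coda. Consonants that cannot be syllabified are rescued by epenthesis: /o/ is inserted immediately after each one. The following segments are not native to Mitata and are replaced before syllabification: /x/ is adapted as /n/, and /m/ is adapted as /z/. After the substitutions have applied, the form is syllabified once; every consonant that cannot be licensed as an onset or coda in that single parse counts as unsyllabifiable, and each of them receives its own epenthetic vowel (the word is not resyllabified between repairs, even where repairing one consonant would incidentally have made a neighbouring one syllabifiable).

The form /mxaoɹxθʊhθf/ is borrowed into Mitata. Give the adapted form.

znaoɹonθʊhoθofo

Substitution: /m/ → /z/, /x/ → /n/, giving /znaoɹnθʊhθf/.
The consonants /ɹ/, /h/, /θ/, /f/ cannot be parsed into a legal (C)(C)V syllable (no codas are permitted; onsets may contain at most 2 consonants).
Inserting the epenthetic vowel yields /ɹ/ → /ɹo/, /h/ → /ho/, /θ/ → /θo/, /f/ → /fo/.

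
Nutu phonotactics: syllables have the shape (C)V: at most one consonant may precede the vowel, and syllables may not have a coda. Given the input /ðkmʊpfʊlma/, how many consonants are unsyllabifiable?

Syllabifying with onset maximization leaves /ð/, /k/, /p/, /l/ stranded (no codas are permitted; onsets are limited to one consonant).

4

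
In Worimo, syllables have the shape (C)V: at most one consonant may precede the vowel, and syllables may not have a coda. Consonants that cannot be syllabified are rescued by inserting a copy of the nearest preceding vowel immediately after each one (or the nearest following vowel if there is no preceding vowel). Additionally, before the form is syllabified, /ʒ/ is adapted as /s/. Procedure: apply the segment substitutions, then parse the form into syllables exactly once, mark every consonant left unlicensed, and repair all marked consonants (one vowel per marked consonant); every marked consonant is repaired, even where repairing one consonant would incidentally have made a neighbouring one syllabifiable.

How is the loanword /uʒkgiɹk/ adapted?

usukugiɹiki

Substitution: /ʒ/ → /s/, giving /uskgiɹk/.
The consonants /s/, /k/, /ɹ/, /k/ cannot be parsed into a legal (C)V syllable (no codas are permitted; onsets are limited to one consonant).
Epenthesis after each stranded consonant: /s/ → /su/, /k/ → /ku/, /ɹ/ → /ɹi/, /k/ → /ki/.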